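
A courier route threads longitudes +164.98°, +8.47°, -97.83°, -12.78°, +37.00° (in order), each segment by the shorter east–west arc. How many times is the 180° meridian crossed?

Leg 1: +164.98° → +8.47°, shortest Δλ = -156.51° (west) — does not cross 180°.
Leg 2: +8.47° → -97.83°, shortest Δλ = -106.3° (west) — does not cross 180°.
Leg 3: -97.83° → -12.78°, shortest Δλ = 85.05° (east) — does not cross 180°.
Leg 4: -12.78° → +37.00°, shortest Δλ = 49.78° (east) — does not cross 180°.
Total crossings: 0.

0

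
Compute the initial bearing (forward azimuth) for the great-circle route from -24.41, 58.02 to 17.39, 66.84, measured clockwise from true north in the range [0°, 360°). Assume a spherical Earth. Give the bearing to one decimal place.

12.5°

Δλ = 66.84 − 58.02 = 8.82°.
θ = atan2( sin Δλ · cos φ₂ , cos φ₁ · sin φ₂ − sin φ₁ · cos φ₂ · cos Δλ )
  = atan2(0.14632, 0.66187) = 12.466° → normalised to [0°, 360°): 12.466°.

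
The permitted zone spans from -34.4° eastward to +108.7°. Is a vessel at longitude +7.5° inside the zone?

Band width going east from -34.4° to +108.7°: ((108.7 − -34.4) mod 360) = 143.1°.
Offset of +7.5° east of the west edge: ((7.5 − -34.4) mod 360) = 41.9°.
41.9° ≤ 143.1° ⇒ inside.

Yes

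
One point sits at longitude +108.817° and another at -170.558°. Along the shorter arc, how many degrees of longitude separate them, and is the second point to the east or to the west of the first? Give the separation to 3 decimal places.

80.625° east

Raw difference: -170.558 − 108.817 = -279.375°.
Normalise into (−180°, 180°]: -279.375° + 360° = 80.625°.
Positive ⇒ the second point lies to the east; separation 80.625°.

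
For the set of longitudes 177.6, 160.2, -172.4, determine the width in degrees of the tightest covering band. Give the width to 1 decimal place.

27.4°

Sort the longitudes: -172.4°, +160.2°, +177.6°.
Eastward gaps between consecutive values (wrapping around): 332.6°, 17.4°, 10.0°.
Largest gap = 332.6° ⇒ minimal covering band is its complement: 360° − 332.6° = 27.4°.
Band runs from +160.2° eastward to -172.4°, crossing the antimeridian.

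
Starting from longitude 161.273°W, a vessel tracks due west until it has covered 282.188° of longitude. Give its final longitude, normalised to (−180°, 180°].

83.461°W

Start at -161.273°; shift −282.188° → -443.461°.
-443.461° lies outside (−180°, 180°]; add 360° → -83.461°.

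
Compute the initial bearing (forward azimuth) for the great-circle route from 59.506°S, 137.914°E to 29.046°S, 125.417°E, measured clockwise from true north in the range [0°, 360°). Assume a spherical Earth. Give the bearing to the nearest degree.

339°

Δλ = 125.417 − 137.914 = -12.497°.
θ = atan2( sin Δλ · cos φ₂ , cos φ₁ · sin φ₂ − sin φ₁ · cos φ₂ · cos Δλ )
  = atan2(-0.18917, 0.48909) = -21.146° → normalised to [0°, 360°): 338.854°.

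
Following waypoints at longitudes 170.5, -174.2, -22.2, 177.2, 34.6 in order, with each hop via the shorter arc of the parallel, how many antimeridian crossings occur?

2

Leg 1: +170.5° → -174.2°, shortest Δλ = 15.3° (east) — crosses 180°.
Leg 2: -174.2° → -22.2°, shortest Δλ = 152.0° (east) — does not cross 180°.
Leg 3: -22.2° → +177.2°, shortest Δλ = -160.6° (west) — crosses 180°.
Leg 4: +177.2° → +34.6°, shortest Δλ = -142.6° (west) — does not cross 180°.
Total crossings: 2.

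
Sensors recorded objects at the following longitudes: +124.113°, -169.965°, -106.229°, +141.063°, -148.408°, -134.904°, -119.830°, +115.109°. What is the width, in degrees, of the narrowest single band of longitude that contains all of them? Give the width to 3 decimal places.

Sort the longitudes: -169.965°, -148.408°, -134.904°, -119.830°, -106.229°, +115.109°, +124.113°, +141.063°.
Eastward gaps between consecutive values (wrapping around): 21.557°, 13.504°, 15.074°, 13.601°, 221.338°, 9.004°, 16.950°, 48.972°.
Largest gap = 221.338° ⇒ minimal covering band is its complement: 360° − 221.338° = 138.662°.
Band runs from +115.109° eastward to -106.229°, crossing the antimeridian.

138.662°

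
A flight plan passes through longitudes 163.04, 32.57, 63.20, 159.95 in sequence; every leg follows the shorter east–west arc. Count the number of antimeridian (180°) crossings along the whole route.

Leg 1: +163.04° → +32.57°, shortest Δλ = -130.47° (west) — does not cross 180°.
Leg 2: +32.57° → +63.20°, shortest Δλ = 30.63° (east) — does not cross 180°.
Leg 3: +63.20° → +159.95°, shortest Δλ = 96.75° (east) — does not cross 180°.
Total crossings: 0.

0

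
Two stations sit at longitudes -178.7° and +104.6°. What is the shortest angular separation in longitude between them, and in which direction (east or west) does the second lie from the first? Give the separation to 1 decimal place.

Raw difference: 104.6 − -178.7 = 283.3°.
Normalise into (−180°, 180°]: 283.3° − 360° = -76.7°.
Negative ⇒ the second point lies to the west; separation 76.7°.

76.7° west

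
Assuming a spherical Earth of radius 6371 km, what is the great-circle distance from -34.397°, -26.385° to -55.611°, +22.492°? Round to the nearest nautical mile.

Δλ = 22.492 − -26.385 = 48.877°.
Δφ = -55.611 − -34.397 = -21.214°.
a = sin²(Δφ/2) + cos φ₁ · cos φ₂ · sin²(Δλ/2) = 0.113652.
c = 2·atan2(√a, √(1−a)) = 0.68772 rad → d = 6371·c ≈ 4381.45 km ≈ 2365.79 nmi.

2366 nmi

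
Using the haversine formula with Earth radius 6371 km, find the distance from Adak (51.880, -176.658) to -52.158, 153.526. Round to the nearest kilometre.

Δλ = 153.526 − -176.658 = 330.184°; wrapped into (−180°, 180°]: -29.816°.
Δφ = -52.158 − 51.880 = -104.038°.
a = sin²(Δφ/2) + cos φ₁ · cos φ₂ · sin²(Δλ/2) = 0.646348.
c = 2·atan2(√a, √(1−a)) = 1.86784 rad → d = 6371·c ≈ 11900.02 km.

11900 km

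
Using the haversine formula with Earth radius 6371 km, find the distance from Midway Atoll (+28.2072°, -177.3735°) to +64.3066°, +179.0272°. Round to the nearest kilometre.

4022 km

Δλ = 179.0272 − -177.3735 = 356.4007°; wrapped into (−180°, 180°]: -3.5993°.
Δφ = 64.3066 − 28.2072 = 36.0994°.
a = sin²(Δφ/2) + cos φ₁ · cos φ₂ · sin²(Δλ/2) = 0.096379.
c = 2·atan2(√a, √(1−a)) = 0.63133 rad → d = 6371·c ≈ 4022.21 km.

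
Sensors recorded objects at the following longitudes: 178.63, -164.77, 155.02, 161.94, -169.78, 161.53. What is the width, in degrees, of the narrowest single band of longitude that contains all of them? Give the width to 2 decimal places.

40.21°

Sort the longitudes: -169.78°, -164.77°, +155.02°, +161.53°, +161.94°, +178.63°.
Eastward gaps between consecutive values (wrapping around): 5.01°, 319.79°, 6.51°, 0.41°, 16.69°, 11.59°.
Largest gap = 319.79° ⇒ minimal covering band is its complement: 360° − 319.79° = 40.21°.
Band runs from +155.02° eastward to -164.77°, crossing the antimeridian.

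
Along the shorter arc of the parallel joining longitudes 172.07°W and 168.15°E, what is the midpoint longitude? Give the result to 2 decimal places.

Signed shortest Δλ from -172.07° to +168.15° is -19.78°.
Midpoint longitude = -172.07° + (-19.78°)/2 = -172.07° − 9.89° = -181.96°.
Normalise into (−180°, 180°]: +178.04°.
(The naïve average (-172.07 + +168.15)/2 = -1.96° is on the wrong side of the globe.)

178.04°E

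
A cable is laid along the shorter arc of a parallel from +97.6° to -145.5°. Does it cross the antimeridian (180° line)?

Naïve |-145.5 − 97.6| = 243.1° > 180°, so the shorter arc goes the other way round — across 180°.
Signed shortest Δλ = ((-145.5 − 97.6 + 180) mod 360) − 180 = 116.9°.
Going east by 116.9° from +97.6° passes through 180° before reaching -145.5°.

Yes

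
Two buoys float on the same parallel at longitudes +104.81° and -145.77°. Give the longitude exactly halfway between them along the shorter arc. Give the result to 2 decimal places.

+159.52°

Signed shortest Δλ from +104.81° to -145.77° is +109.42°.
Midpoint longitude = +104.81° + (+109.42°)/2 = +104.81° + 54.71° = +159.52°.
(The naïve average (+104.81 + -145.77)/2 = -20.48° is on the wrong side of the globe.)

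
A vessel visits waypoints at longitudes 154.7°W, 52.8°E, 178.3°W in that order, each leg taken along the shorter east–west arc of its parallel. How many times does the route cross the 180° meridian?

2

Leg 1: -154.7° → +52.8°, shortest Δλ = -152.5° (west) — crosses 180°.
Leg 2: +52.8° → -178.3°, shortest Δλ = 128.9° (east) — crosses 180°.
Total crossings: 2.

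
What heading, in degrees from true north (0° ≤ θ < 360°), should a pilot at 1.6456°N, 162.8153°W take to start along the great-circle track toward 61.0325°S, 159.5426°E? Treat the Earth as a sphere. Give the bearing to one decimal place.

198.5°

Δλ = 159.5426 − -162.8153 = 322.3579°; wrapped into (−180°, 180°]: -37.6421°.
θ = atan2( sin Δλ · cos φ₂ , cos φ₁ · sin φ₂ − sin φ₁ · cos φ₂ · cos Δλ )
  = atan2(-0.29578, -0.88555) = -161.530° → normalised to [0°, 360°): 198.470°.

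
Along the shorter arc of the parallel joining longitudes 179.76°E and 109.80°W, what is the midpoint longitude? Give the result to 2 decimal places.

Signed shortest Δλ from +179.76° to -109.80° is +70.44°.
Midpoint longitude = +179.76° + (+70.44°)/2 = +179.76° + 35.22° = +214.98°.
Normalise into (−180°, 180°]: -145.02°.
(The naïve average (+179.76 + -109.80)/2 = 34.98° is on the wrong side of the globe.)

145.02°W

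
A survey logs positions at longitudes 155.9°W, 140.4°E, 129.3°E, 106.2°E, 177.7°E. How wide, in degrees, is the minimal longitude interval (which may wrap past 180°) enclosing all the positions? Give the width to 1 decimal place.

Sort the longitudes: -155.9°, +106.2°, +129.3°, +140.4°, +177.7°.
Eastward gaps between consecutive values (wrapping around): 262.1°, 23.1°, 11.1°, 37.3°, 26.4°.
Largest gap = 262.1° ⇒ minimal covering band is its complement: 360° − 262.1° = 97.9°.
Band runs from +106.2° eastward to -155.9°, crossing the antimeridian.

97.9°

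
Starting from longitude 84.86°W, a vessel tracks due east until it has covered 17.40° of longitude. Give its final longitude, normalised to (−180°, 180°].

67.46°W

Start at -84.86°; shift +17.40° → -67.46°.
-67.46° already lies in (−180°, 180°].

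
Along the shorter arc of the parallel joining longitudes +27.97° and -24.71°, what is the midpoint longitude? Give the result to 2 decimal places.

Signed shortest Δλ from +27.97° to -24.71° is -52.68°.
Midpoint longitude = +27.97° + (-52.68°)/2 = +27.97° − 26.34° = +1.63°.

+1.63°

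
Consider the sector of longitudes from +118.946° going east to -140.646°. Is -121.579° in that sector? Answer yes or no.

Band width going east from +118.946° to -140.646°: ((-140.646 − 118.946) mod 360) = 100.408°.
Offset of -121.579° east of the west edge: ((-121.579 − 118.946) mod 360) = 119.475°.
119.475° > 100.408° ⇒ outside.

No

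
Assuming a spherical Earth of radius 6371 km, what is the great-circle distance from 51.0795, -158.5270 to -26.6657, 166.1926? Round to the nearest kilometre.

9311 km

Δλ = 166.1926 − -158.5270 = 324.7196°; wrapped into (−180°, 180°]: -35.2804°.
Δφ = -26.6657 − 51.0795 = -77.7452°.
a = sin²(Δφ/2) + cos φ₁ · cos φ₂ · sin²(Δλ/2) = 0.445427.
c = 2·atan2(√a, √(1−a)) = 1.46143 rad → d = 6371·c ≈ 9310.79 km.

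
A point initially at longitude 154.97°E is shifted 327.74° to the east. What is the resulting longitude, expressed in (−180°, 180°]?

Start at +154.97°; shift +327.74° → +482.71°.
+482.71° lies outside (−180°, 180°]; subtract 360° → +122.71°.

122.71°E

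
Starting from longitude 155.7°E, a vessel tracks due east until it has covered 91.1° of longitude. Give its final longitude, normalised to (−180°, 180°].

Start at +155.7°; shift +91.1° → +246.8°.
+246.8° lies outside (−180°, 180°]; subtract 360° → -113.2°.

113.2°W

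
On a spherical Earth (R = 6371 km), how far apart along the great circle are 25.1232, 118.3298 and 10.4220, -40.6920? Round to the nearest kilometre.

Δλ = -40.6920 − 118.3298 = -159.0218°.
Δφ = 10.4220 − 25.1232 = -14.7012°.
a = sin²(Δφ/2) + cos φ₁ · cos φ₂ · sin²(Δλ/2) = 0.877317.
c = 2·atan2(√a, √(1−a)) = 2.42589 rad → d = 6371·c ≈ 15455.37 km.

15455 km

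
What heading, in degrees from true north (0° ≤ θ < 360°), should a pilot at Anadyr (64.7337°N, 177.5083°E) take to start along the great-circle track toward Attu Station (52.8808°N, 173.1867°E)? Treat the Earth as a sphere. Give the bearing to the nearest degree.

Δλ = 173.1867 − 177.5083 = -4.3216°.
θ = atan2( sin Δλ · cos φ₂ , cos φ₁ · sin φ₂ − sin φ₁ · cos φ₂ · cos Δλ )
  = atan2(-0.04547, -0.20385) = -167.424° → normalised to [0°, 360°): 192.576°.

193°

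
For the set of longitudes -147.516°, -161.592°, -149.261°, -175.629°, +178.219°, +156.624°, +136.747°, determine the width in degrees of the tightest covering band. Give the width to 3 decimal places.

75.737°

Sort the longitudes: -175.629°, -161.592°, -149.261°, -147.516°, +136.747°, +156.624°, +178.219°.
Eastward gaps between consecutive values (wrapping around): 14.037°, 12.331°, 1.745°, 284.263°, 19.877°, 21.595°, 6.152°.
Largest gap = 284.263° ⇒ minimal covering band is its complement: 360° − 284.263° = 75.737°.
Band runs from +136.747° eastward to -147.516°, crossing the antimeridian.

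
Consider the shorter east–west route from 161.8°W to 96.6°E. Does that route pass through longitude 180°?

Naïve |96.6 − -161.8| = 258.4° > 180°, so the shorter arc goes the other way round — across 180°.
Signed shortest Δλ = ((96.6 − -161.8 + 180) mod 360) − 180 = -101.6°.
Going west by 101.6° from -161.8° passes through 180° before reaching +96.6°.

Yes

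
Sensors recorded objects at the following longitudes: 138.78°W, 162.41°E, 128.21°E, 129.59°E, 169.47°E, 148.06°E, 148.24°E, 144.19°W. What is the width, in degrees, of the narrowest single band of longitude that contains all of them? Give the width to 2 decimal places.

93.01°

Sort the longitudes: -144.19°, -138.78°, +128.21°, +129.59°, +148.06°, +148.24°, +162.41°, +169.47°.
Eastward gaps between consecutive values (wrapping around): 5.41°, 266.99°, 1.38°, 18.47°, 0.18°, 14.17°, 7.06°, 46.34°.
Largest gap = 266.99° ⇒ minimal covering band is its complement: 360° − 266.99° = 93.01°.
Band runs from +128.21° eastward to -138.78°, crossing the antimeridian.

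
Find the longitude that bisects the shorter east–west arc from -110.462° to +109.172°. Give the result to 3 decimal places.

Signed shortest Δλ from -110.462° to +109.172° is -140.366°.
Midpoint longitude = -110.462° + (-140.366°)/2 = -110.462° − 70.183° = -180.645°.
Normalise into (−180°, 180°]: +179.355°.
(The naïve average (-110.462 + +109.172)/2 = -0.645° is on the wrong side of the globe.)

+179.355°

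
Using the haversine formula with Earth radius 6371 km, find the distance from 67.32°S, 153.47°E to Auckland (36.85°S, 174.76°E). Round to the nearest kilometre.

3644 km

Δλ = 174.76 − 153.47 = 21.29°.
Δφ = -36.85 − -67.32 = 30.47°.
a = sin²(Δφ/2) + cos φ₁ · cos φ₂ · sin²(Δλ/2) = 0.079581.
c = 2·atan2(√a, √(1−a)) = 0.57197 rad → d = 6371·c ≈ 3644.00 km.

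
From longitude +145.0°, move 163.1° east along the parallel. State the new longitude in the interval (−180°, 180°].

Start at +145.0°; shift +163.1° → +308.1°.
+308.1° lies outside (−180°, 180°]; subtract 360° → -51.9°.

-51.9°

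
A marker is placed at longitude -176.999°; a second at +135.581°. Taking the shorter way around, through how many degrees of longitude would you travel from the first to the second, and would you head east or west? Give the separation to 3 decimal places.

Raw difference: 135.581 − -176.999 = 312.58°.
Normalise into (−180°, 180°]: 312.58° − 360° = -47.42°.
Negative ⇒ the second point lies to the west; separation 47.420°.

47.420° west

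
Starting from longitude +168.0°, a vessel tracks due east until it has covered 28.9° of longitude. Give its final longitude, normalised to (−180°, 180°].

Start at +168.0°; shift +28.9° → +196.9°.
+196.9° lies outside (−180°, 180°]; subtract 360° → -163.1°.

-163.1°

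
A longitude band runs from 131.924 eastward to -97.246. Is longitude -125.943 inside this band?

Band width going east from +131.924° to -97.246°: ((-97.246 − 131.924) mod 360) = 130.830°.
Offset of -125.943° east of the west edge: ((-125.943 − 131.924) mod 360) = 102.133°.
102.133° ≤ 130.830° ⇒ inside.

Yes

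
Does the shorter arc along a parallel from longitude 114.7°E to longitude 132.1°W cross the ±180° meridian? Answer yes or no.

Yes

Naïve |-132.1 − 114.7| = 246.8° > 180°, so the shorter arc goes the other way round — across 180°.
Signed shortest Δλ = ((-132.1 − 114.7 + 180) mod 360) − 180 = 113.2°.
Going east by 113.2° from +114.7° passes through 180° before reaching -132.1°.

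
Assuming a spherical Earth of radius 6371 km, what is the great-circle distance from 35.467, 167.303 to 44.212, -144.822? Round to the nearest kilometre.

Δλ = -144.822 − 167.303 = -312.125°; wrapped into (−180°, 180°]: 47.875°.
Δφ = 44.212 − 35.467 = 8.745°.
a = sin²(Δφ/2) + cos φ₁ · cos φ₂ · sin²(Δλ/2) = 0.101915.
c = 2·atan2(√a, √(1−a)) = 0.64986 rad → d = 6371·c ≈ 4140.25 km.

4140 km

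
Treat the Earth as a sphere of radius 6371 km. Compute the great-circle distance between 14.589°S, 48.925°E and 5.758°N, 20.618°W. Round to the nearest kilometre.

7991 km

Δλ = -20.618 − 48.925 = -69.543°.
Δφ = 5.758 − -14.589 = 20.347°.
a = sin²(Δφ/2) + cos φ₁ · cos φ₂ · sin²(Δλ/2) = 0.344371.
c = 2·atan2(√a, √(1−a)) = 1.25428 rad → d = 6371·c ≈ 7991.02 km.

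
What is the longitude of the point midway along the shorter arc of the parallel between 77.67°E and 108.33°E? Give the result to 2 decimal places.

93.00°E

Signed shortest Δλ from +77.67° to +108.33° is +30.66°.
Midpoint longitude = +77.67° + (+30.66°)/2 = +77.67° + 15.33° = +93.00°.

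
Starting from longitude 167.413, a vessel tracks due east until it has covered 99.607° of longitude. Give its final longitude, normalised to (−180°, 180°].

Start at +167.413°; shift +99.607° → +267.020°.
+267.020° lies outside (−180°, 180°]; subtract 360° → -92.980°.

-92.980°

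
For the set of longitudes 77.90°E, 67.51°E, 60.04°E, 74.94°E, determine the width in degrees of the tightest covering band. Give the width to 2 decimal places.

Sort the longitudes: +60.04°, +67.51°, +74.94°, +77.90°.
Eastward gaps between consecutive values (wrapping around): 7.47°, 7.43°, 2.96°, 342.14°.
Largest gap = 342.14° ⇒ minimal covering band is its complement: 360° − 342.14° = 17.86°.
Band runs from +60.04° eastward to +77.90°.

17.86°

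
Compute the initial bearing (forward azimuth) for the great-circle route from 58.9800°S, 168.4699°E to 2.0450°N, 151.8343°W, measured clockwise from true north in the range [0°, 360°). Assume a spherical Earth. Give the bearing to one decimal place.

43.3°

Δλ = -151.8343 − 168.4699 = -320.3042°; wrapped into (−180°, 180°]: 39.6958°.
θ = atan2( sin Δλ · cos φ₂ , cos φ₁ · sin φ₂ − sin φ₁ · cos φ₂ · cos Δλ )
  = atan2(0.63830, 0.67738) = 43.299° → normalised to [0°, 360°): 43.299°.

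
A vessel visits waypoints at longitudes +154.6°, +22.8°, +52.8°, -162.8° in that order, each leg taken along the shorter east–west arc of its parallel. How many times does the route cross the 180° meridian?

Leg 1: +154.6° → +22.8°, shortest Δλ = -131.8° (west) — does not cross 180°.
Leg 2: +22.8° → +52.8°, shortest Δλ = 30.0° (east) — does not cross 180°.
Leg 3: +52.8° → -162.8°, shortest Δλ = 144.4° (east) — crosses 180°.
Total crossings: 1.

1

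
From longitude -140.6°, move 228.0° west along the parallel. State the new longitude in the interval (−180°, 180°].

Start at -140.6°; shift −228.0° → -368.6°.
-368.6° lies outside (−180°, 180°]; add 360° → -8.6°.

-8.6°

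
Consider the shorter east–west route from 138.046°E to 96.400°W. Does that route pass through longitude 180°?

Yes

Naïve |-96.400 − 138.046| = 234.446° > 180°, so the shorter arc goes the other way round — across 180°.
Signed shortest Δλ = ((-96.400 − 138.046 + 180) mod 360) − 180 = 125.554°.
Going east by 125.554° from +138.046° passes through 180° before reaching -96.400°.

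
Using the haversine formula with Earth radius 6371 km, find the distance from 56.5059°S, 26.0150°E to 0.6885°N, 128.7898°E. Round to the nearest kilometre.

Δλ = 128.7898 − 26.0150 = 102.7748°.
Δφ = 0.6885 − -56.5059 = 57.1944°.
a = sin²(Δφ/2) + cos φ₁ · cos φ₂ · sin²(Δλ/2) = 0.566019.
c = 2·atan2(√a, √(1−a)) = 1.70322 rad → d = 6371·c ≈ 10851.22 km.

10851 km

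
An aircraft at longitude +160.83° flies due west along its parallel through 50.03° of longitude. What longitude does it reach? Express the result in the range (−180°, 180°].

+110.80°

Start at +160.83°; shift −50.03° → +110.80°.
+110.80° already lies in (−180°, 180°].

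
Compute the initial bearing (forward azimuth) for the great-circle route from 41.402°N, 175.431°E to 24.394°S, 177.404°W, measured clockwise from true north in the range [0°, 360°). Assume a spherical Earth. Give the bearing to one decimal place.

Δλ = -177.404 − 175.431 = -352.835°; wrapped into (−180°, 180°]: 7.165°.
θ = atan2( sin Δλ · cos φ₂ , cos φ₁ · sin φ₂ − sin φ₁ · cos φ₂ · cos Δλ )
  = atan2(0.11359, -0.90739) = 172.864° → normalised to [0°, 360°): 172.864°.

172.9°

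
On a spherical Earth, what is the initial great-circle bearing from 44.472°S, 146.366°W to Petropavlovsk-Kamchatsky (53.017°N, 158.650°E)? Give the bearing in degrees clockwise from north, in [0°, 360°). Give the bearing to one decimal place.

328.7°

Δλ = 158.650 − -146.366 = 305.016°; wrapped into (−180°, 180°]: -54.984°.
θ = atan2( sin Δλ · cos φ₂ , cos φ₁ · sin φ₂ − sin φ₁ · cos φ₂ · cos Δλ )
  = atan2(-0.49269, 0.81185) = -31.252° → normalised to [0°, 360°): 328.748°.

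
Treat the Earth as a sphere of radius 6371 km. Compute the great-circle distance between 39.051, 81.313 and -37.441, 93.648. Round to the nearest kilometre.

8599 km

Δλ = 93.648 − 81.313 = 12.335°.
Δφ = -37.441 − 39.051 = -76.492°.
a = sin²(Δφ/2) + cos φ₁ · cos φ₂ · sin²(Δλ/2) = 0.390326.
c = 2·atan2(√a, √(1−a)) = 1.34965 rad → d = 6371·c ≈ 8598.63 km.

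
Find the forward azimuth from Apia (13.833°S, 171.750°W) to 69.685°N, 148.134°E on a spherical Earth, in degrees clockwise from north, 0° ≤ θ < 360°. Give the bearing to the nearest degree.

Δλ = 148.134 − -171.750 = 319.884°; wrapped into (−180°, 180°]: -40.116°.
θ = atan2( sin Δλ · cos φ₂ , cos φ₁ · sin φ₂ − sin φ₁ · cos φ₂ · cos Δλ )
  = atan2(-0.22370, 0.97408) = -12.934° → normalised to [0°, 360°): 347.066°.

347°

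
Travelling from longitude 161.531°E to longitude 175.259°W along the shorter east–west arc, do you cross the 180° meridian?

Yes

Naïve |-175.259 − 161.531| = 336.79° > 180°, so the shorter arc goes the other way round — across 180°.
Signed shortest Δλ = ((-175.259 − 161.531 + 180) mod 360) − 180 = 23.21°.
Going east by 23.21° from +161.531° passes through 180° before reaching -175.259°.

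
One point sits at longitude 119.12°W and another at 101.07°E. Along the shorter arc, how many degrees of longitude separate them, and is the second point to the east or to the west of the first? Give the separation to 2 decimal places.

139.81° west

Raw difference: 101.07 − -119.12 = 220.19°.
Normalise into (−180°, 180°]: 220.19° − 360° = -139.81°.
Negative ⇒ the second point lies to the west; separation 139.81°.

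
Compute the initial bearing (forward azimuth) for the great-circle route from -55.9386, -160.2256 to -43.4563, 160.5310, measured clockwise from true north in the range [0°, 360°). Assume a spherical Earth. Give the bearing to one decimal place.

Δλ = 160.5310 − -160.2256 = 320.7566°; wrapped into (−180°, 180°]: -39.2434°.
θ = atan2( sin Δλ · cos φ₂ , cos φ₁ · sin φ₂ − sin φ₁ · cos φ₂ · cos Δλ )
  = atan2(-0.45922, 0.08051) = -80.056° → normalised to [0°, 360°): 279.944°.

279.9°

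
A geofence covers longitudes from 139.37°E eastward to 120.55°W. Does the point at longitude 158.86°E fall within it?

Band width going east from +139.37° to -120.55°: ((-120.55 − 139.37) mod 360) = 100.08°.
Offset of +158.86° east of the west edge: ((158.86 − 139.37) mod 360) = 19.49°.
19.49° ≤ 100.08° ⇒ inside.

Yes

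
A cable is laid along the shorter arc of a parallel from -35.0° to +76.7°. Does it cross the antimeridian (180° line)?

Signed shortest Δλ = ((76.7 − -35.0 + 180) mod 360) − 180 = 111.7°.
Going east by 111.7° from -35.0° reaches +76.7° without touching 180°.

No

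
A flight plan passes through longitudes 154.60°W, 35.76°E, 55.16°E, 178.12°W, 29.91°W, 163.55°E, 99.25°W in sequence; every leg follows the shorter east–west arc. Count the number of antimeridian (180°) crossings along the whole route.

4

Leg 1: -154.60° → +35.76°, shortest Δλ = -169.64° (west) — crosses 180°.
Leg 2: +35.76° → +55.16°, shortest Δλ = 19.4° (east) — does not cross 180°.
Leg 3: +55.16° → -178.12°, shortest Δλ = 126.72° (east) — crosses 180°.
Leg 4: -178.12° → -29.91°, shortest Δλ = 148.21° (east) — does not cross 180°.
Leg 5: -29.91° → +163.55°, shortest Δλ = -166.54° (west) — crosses 180°.
Leg 6: +163.55° → -99.25°, shortest Δλ = 97.2° (east) — crosses 180°.
Total crossings: 4.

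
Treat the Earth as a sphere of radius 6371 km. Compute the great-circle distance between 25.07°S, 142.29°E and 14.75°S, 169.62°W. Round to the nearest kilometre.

Δλ = -169.62 − 142.29 = -311.91°; wrapped into (−180°, 180°]: 48.09°.
Δφ = -14.75 − -25.07 = 10.32°.
a = sin²(Δφ/2) + cos φ₁ · cos φ₂ · sin²(Δλ/2) = 0.153511.
c = 2·atan2(√a, √(1−a)) = 0.80519 rad → d = 6371·c ≈ 5129.84 km.

5130 km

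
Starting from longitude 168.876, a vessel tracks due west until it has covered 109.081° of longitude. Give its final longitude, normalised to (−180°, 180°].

Start at +168.876°; shift −109.081° → +59.795°.
+59.795° already lies in (−180°, 180°].

+59.795°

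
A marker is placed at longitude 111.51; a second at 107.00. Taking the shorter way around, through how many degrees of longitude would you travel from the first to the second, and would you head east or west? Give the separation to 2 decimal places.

4.51° west

Raw difference: 107.00 − 111.51 = -4.51°.
Normalise into (−180°, 180°]: -4.51° stays -4.51°.
Negative ⇒ the second point lies to the west; separation 4.51°.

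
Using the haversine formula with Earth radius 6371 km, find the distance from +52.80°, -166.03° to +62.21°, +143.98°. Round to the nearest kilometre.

Δλ = 143.98 − -166.03 = 310.01°; wrapped into (−180°, 180°]: -49.99°.
Δφ = 62.21 − 52.80 = 9.41°.
a = sin²(Δφ/2) + cos φ₁ · cos φ₂ · sin²(Δλ/2) = 0.057055.
c = 2·atan2(√a, √(1−a)) = 0.48239 rad → d = 6371·c ≈ 3073.30 km.

3073 km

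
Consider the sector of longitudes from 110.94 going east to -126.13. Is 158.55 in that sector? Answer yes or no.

Band width going east from +110.94° to -126.13°: ((-126.13 − 110.94) mod 360) = 122.93°.
Offset of +158.55° east of the west edge: ((158.55 − 110.94) mod 360) = 47.61°.
47.61° ≤ 122.93° ⇒ inside.

Yes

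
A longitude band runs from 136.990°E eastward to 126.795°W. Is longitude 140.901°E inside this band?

Band width going east from +136.990° to -126.795°: ((-126.795 − 136.990) mod 360) = 96.215°.
Offset of +140.901° east of the west edge: ((140.901 − 136.990) mod 360) = 3.911°.
3.911° ≤ 96.215° ⇒ inside.

Yes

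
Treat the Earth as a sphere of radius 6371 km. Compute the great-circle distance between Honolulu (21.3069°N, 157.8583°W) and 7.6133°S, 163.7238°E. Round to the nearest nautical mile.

2853 nmi

Δλ = 163.7238 − -157.8583 = 321.5821°; wrapped into (−180°, 180°]: -38.4179°.
Δφ = -7.6133 − 21.3069 = -28.9202°.
a = sin²(Δφ/2) + cos φ₁ · cos φ₂ · sin²(Δλ/2) = 0.162315.
c = 2·atan2(√a, √(1−a)) = 0.82933 rad → d = 6371·c ≈ 5283.66 km ≈ 2852.95 nmi.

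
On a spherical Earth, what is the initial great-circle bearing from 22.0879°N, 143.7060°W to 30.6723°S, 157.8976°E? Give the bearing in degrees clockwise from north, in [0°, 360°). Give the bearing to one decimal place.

228.8°

Δλ = 157.8976 − -143.7060 = 301.6036°; wrapped into (−180°, 180°]: -58.3964°.
θ = atan2( sin Δλ · cos φ₂ , cos φ₁ · sin φ₂ − sin φ₁ · cos φ₂ · cos Δλ )
  = atan2(-0.73254, -0.64217) = -131.239° → normalised to [0°, 360°): 228.761°.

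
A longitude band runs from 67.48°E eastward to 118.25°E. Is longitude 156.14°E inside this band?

No

Band width going east from +67.48° to +118.25°: ((118.25 − 67.48) mod 360) = 50.77°.
Offset of +156.14° east of the west edge: ((156.14 − 67.48) mod 360) = 88.66°.
88.66° > 50.77° ⇒ outside.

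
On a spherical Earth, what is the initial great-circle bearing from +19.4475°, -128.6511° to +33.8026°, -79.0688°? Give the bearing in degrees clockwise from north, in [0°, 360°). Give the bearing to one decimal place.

Δλ = -79.0688 − -128.6511 = 49.5823°.
θ = atan2( sin Δλ · cos φ₂ , cos φ₁ · sin φ₂ − sin φ₁ · cos φ₂ · cos Δλ )
  = atan2(0.63264, 0.34522) = 61.380° → normalised to [0°, 360°): 61.380°.

61.4°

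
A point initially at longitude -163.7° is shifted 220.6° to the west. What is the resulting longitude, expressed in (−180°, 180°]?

Start at -163.7°; shift −220.6° → -384.3°.
-384.3° lies outside (−180°, 180°]; add 360° → -24.3°.

-24.3°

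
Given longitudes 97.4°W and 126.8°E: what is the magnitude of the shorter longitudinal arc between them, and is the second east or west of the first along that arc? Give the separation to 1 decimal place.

Raw difference: 126.8 − -97.4 = 224.2°.
Normalise into (−180°, 180°]: 224.2° − 360° = -135.8°.
Negative ⇒ the second point lies to the west; separation 135.8°.

135.8° west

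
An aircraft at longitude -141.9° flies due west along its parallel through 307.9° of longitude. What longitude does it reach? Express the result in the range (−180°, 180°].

-89.8°

Start at -141.9°; shift −307.9° → -449.8°.
-449.8° lies outside (−180°, 180°]; add 360° → -89.8°.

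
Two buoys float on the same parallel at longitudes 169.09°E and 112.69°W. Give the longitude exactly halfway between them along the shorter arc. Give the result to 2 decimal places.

151.80°W

Signed shortest Δλ from +169.09° to -112.69° is +78.22°.
Midpoint longitude = +169.09° + (+78.22°)/2 = +169.09° + 39.11° = +208.20°.
Normalise into (−180°, 180°]: -151.80°.
(The naïve average (+169.09 + -112.69)/2 = 28.2° is on the wrong side of the globe.)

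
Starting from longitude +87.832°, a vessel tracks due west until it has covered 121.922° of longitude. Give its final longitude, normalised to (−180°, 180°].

-34.090°

Start at +87.832°; shift −121.922° → -34.090°.
-34.090° already lies in (−180°, 180°].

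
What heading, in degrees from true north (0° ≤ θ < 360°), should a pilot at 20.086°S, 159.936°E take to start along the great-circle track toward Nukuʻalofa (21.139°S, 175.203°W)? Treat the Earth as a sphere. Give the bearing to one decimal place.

Δλ = -175.203 − 159.936 = -335.139°; wrapped into (−180°, 180°]: 24.861°.
θ = atan2( sin Δλ · cos φ₂ , cos φ₁ · sin φ₂ − sin φ₁ · cos φ₂ · cos Δλ )
  = atan2(0.39213, -0.04806) = 96.988° → normalised to [0°, 360°): 96.988°.

97.0°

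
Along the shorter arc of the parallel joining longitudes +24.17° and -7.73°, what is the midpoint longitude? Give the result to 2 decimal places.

+8.22°

Signed shortest Δλ from +24.17° to -7.73° is -31.90°.
Midpoint longitude = +24.17° + (-31.90°)/2 = +24.17° − 15.95° = +8.22°.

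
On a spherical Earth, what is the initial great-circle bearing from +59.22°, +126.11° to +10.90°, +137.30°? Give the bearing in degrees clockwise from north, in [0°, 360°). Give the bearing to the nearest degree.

Δλ = 137.30 − 126.11 = 11.19°.
θ = atan2( sin Δλ · cos φ₂ , cos φ₁ · sin φ₂ − sin φ₁ · cos φ₂ · cos Δλ )
  = atan2(0.19056, -0.73083) = 165.386° → normalised to [0°, 360°): 165.386°.

165°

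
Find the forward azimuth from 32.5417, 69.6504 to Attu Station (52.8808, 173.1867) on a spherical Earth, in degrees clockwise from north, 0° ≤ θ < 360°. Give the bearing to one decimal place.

38.1°

Δλ = 173.1867 − 69.6504 = 103.5363°.
θ = atan2( sin Δλ · cos φ₂ , cos φ₁ · sin φ₂ − sin φ₁ · cos φ₂ · cos Δλ )
  = atan2(0.58671, 0.74817) = 38.103° → normalised to [0°, 360°): 38.103°.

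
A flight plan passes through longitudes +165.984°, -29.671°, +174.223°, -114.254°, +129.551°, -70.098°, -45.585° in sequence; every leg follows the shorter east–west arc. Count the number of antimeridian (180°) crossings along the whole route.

5

Leg 1: +165.984° → -29.671°, shortest Δλ = 164.345° (east) — crosses 180°.
Leg 2: -29.671° → +174.223°, shortest Δλ = -156.106° (west) — crosses 180°.
Leg 3: +174.223° → -114.254°, shortest Δλ = 71.523° (east) — crosses 180°.
Leg 4: -114.254° → +129.551°, shortest Δλ = -116.195° (west) — crosses 180°.
Leg 5: +129.551° → -70.098°, shortest Δλ = 160.351° (east) — crosses 180°.
Leg 6: -70.098° → -45.585°, shortest Δλ = 24.513° (east) — does not cross 180°.
Total crossings: 5.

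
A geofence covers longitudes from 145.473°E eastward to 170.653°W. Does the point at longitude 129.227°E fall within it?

Band width going east from +145.473° to -170.653°: ((-170.653 − 145.473) mod 360) = 43.874°.
Offset of +129.227° east of the west edge: ((129.227 − 145.473) mod 360) = 343.754°.
343.754° > 43.874° ⇒ outside.

No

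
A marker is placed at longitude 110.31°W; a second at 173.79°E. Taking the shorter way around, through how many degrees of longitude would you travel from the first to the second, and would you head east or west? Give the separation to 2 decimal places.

Raw difference: 173.79 − -110.31 = 284.1°.
Normalise into (−180°, 180°]: 284.1° − 360° = -75.9°.
Negative ⇒ the second point lies to the west; separation 75.90°.

75.90° west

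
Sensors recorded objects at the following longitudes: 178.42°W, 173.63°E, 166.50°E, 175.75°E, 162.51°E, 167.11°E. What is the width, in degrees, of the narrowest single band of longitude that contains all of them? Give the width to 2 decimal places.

19.07°

Sort the longitudes: -178.42°, +162.51°, +166.50°, +167.11°, +173.63°, +175.75°.
Eastward gaps between consecutive values (wrapping around): 340.93°, 3.99°, 0.61°, 6.52°, 2.12°, 5.83°.
Largest gap = 340.93° ⇒ minimal covering band is its complement: 360° − 340.93° = 19.07°.
Band runs from +162.51° eastward to -178.42°, crossing the antimeridian.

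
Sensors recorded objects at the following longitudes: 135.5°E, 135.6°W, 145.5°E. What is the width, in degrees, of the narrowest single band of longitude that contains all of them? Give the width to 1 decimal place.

88.9°

Sort the longitudes: -135.6°, +135.5°, +145.5°.
Eastward gaps between consecutive values (wrapping around): 271.1°, 10.0°, 78.9°.
Largest gap = 271.1° ⇒ minimal covering band is its complement: 360° − 271.1° = 88.9°.
Band runs from +135.5° eastward to -135.6°, crossing the antimeridian.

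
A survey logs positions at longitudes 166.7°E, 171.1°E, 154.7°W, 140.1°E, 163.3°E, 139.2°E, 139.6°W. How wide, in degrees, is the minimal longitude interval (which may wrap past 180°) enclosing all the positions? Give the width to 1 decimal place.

81.2°

Sort the longitudes: -154.7°, -139.6°, +139.2°, +140.1°, +163.3°, +166.7°, +171.1°.
Eastward gaps between consecutive values (wrapping around): 15.1°, 278.8°, 0.9°, 23.2°, 3.4°, 4.4°, 34.2°.
Largest gap = 278.8° ⇒ minimal covering band is its complement: 360° − 278.8° = 81.2°.
Band runs from +139.2° eastward to -139.6°, crossing the antimeridian.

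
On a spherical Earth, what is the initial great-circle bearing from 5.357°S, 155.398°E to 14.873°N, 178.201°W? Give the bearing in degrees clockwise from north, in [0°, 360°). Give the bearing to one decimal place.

51.9°

Δλ = -178.201 − 155.398 = -333.599°; wrapped into (−180°, 180°]: 26.401°.
θ = atan2( sin Δλ · cos φ₂ , cos φ₁ · sin φ₂ − sin φ₁ · cos φ₂ · cos Δλ )
  = atan2(0.42975, 0.33638) = 51.949° → normalised to [0°, 360°): 51.949°.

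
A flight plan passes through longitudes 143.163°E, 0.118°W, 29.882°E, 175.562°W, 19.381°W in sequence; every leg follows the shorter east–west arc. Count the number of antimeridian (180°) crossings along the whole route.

1

Leg 1: +143.163° → -0.118°, shortest Δλ = -143.281° (west) — does not cross 180°.
Leg 2: -0.118° → +29.882°, shortest Δλ = 30.0° (east) — does not cross 180°.
Leg 3: +29.882° → -175.562°, shortest Δλ = 154.556° (east) — crosses 180°.
Leg 4: -175.562° → -19.381°, shortest Δλ = 156.181° (east) — does not cross 180°.
Total crossings: 1.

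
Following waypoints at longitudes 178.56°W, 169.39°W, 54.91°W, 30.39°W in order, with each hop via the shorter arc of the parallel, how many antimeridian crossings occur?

0

Leg 1: -178.56° → -169.39°, shortest Δλ = 9.17° (east) — does not cross 180°.
Leg 2: -169.39° → -54.91°, shortest Δλ = 114.48° (east) — does not cross 180°.
Leg 3: -54.91° → -30.39°, shortest Δλ = 24.52° (east) — does not cross 180°.
Total crossings: 0.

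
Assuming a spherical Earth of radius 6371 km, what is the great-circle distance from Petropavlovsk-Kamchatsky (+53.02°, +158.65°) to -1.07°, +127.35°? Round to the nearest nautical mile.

Δλ = 127.35 − 158.65 = -31.30°.
Δφ = -1.07 − 53.02 = -54.09°.
a = sin²(Δφ/2) + cos φ₁ · cos φ₂ · sin²(Δλ/2) = 0.250510.
c = 2·atan2(√a, √(1−a)) = 1.04837 rad → d = 6371·c ≈ 6679.19 km ≈ 3606.47 nmi.

3606 nmi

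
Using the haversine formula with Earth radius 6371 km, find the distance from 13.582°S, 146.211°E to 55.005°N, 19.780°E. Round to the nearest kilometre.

13517 km

Δλ = 19.780 − 146.211 = -126.431°.
Δφ = 55.005 − -13.582 = 68.587°.
a = sin²(Δφ/2) + cos φ₁ · cos φ₂ · sin²(Δλ/2) = 0.761716.
c = 2·atan2(√a, √(1−a)) = 2.12167 rad → d = 6371·c ≈ 13517.17 km.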